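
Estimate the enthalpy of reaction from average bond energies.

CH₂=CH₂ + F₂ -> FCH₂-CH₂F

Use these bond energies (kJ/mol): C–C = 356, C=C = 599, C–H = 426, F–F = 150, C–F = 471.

Bonds broken (reactants):
  C–H: 4 × 426 = 1704
  C=C: 1 × 599 = 599
  F–F: 1 × 150 = 150
  Σ(broken) = 2453 kJ
Bonds formed (products):
  C–C: 1 × 356 = 356
  C–F: 2 × 471 = 942
  C–H: 4 × 426 = 1704
  Σ(formed) = 3002 kJ
ΔH = Σ(broken) − Σ(formed) = 2453 − 3002 = −549 kJ

ΔH ≈ −549 kJ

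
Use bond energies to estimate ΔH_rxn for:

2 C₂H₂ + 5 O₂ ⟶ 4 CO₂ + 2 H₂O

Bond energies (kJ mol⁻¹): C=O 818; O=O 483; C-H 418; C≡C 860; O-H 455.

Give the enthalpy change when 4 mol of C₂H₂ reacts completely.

ΔH = −5114 kJ

Bonds broken (reactants):
  C≡C: 2 × 860 = 1720
  C-H: 4 × 418 = 1672
  O=O: 5 × 483 = 2415
  Σ(broken) = 5807 kJ
Bonds formed (products):
  C=O: 8 × 818 = 6544
  O-H: 4 × 455 = 1820
  Σ(formed) = 8364 kJ
ΔH = Σ(broken) − Σ(formed) = 5807 − 8364 = −2557 kJ
For 2× the reaction as written: 2 × (−2557) = −5114 kJ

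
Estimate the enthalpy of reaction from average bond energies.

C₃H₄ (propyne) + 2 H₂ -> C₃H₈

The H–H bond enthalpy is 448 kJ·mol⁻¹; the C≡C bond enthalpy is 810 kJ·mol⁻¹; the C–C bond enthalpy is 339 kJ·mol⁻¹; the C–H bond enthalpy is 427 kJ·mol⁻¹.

ΔH ≈ −341 kJ

Bonds broken (reactants):
  C≡C: 1 × 810 = 810
  C–C: 1 × 339 = 339
  C–H: 4 × 427 = 1708
  H–H: 2 × 448 = 896
  Σ(broken) = 3753 kJ
Bonds formed (products):
  C–C: 2 × 339 = 678
  C–H: 8 × 427 = 3416
  Σ(formed) = 4094 kJ
ΔH = Σ(broken) − Σ(formed) = 3753 − 4094 = −341 kJ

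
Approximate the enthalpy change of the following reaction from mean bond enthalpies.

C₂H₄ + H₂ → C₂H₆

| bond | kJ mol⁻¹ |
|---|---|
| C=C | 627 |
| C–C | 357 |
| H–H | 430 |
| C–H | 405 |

Bonds broken (reactants):
  C–H: 4 × 405 = 1620
  C=C: 1 × 627 = 627
  H–H: 1 × 430 = 430
  Σ(broken) = 2677 kJ
Bonds formed (products):
  C–C: 1 × 357 = 357
  C–H: 6 × 405 = 2430
  Σ(formed) = 2787 kJ
ΔH = Σ(broken) − Σ(formed) = 2677 − 2787 = −110 kJ

ΔH ≈ −110 kJ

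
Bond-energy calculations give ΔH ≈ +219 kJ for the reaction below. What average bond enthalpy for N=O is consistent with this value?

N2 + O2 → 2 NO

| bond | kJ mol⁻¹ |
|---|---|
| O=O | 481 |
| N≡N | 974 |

D(N=O) ≈ 618 kJ/mol

Let D be the N=O bond energy.
Σ(broken) = 1×974 + 1×481 = 1455
Σ(formed) = 2×D = 2D
ΔH = Σ(broken) − Σ(formed) = (1455) − (2D) = +1455 − 2D
Setting this equal to +219 kJ gives 2D = 1236, so D = 618 kJ/mol.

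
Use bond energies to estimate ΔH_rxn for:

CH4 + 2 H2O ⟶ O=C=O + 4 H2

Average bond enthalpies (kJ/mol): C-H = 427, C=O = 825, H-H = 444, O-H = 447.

Bonds broken (reactants):
  C-H: 4 × 427 = 1708
  O-H: 4 × 447 = 1788
  Σ(broken) = 3496 kJ
Bonds formed (products):
  C=O: 2 × 825 = 1650
  H-H: 4 × 444 = 1776
  Σ(formed) = 3426 kJ
ΔH = Σ(broken) − Σ(formed) = 3496 − 3426 = +70 kJ

ΔH ≈ +70 kJ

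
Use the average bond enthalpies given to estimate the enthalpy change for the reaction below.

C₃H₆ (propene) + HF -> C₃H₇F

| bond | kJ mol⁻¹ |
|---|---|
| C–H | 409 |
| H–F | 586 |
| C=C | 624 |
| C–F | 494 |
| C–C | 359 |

Bonds broken (reactants):
  C–C: 1 × 359 = 359
  C–H: 6 × 409 = 2454
  C=C: 1 × 624 = 624
  H–F: 1 × 586 = 586
  Σ(broken) = 4023 kJ
Bonds formed (products):
  C–C: 2 × 359 = 718
  C–F: 1 × 494 = 494
  C–H: 7 × 409 = 2863
  Σ(formed) = 4075 kJ
ΔH = Σ(broken) − Σ(formed) = 4023 − 4075 = −52 kJ

ΔH ≈ −52 kJ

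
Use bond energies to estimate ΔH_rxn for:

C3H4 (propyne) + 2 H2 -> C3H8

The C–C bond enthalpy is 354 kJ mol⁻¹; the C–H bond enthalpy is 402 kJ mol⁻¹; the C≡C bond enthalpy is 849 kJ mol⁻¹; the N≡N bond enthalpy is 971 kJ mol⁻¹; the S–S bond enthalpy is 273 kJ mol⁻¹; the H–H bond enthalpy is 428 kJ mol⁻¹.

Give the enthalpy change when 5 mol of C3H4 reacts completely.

ΔH = −1285 kJ

Bonds broken (reactants):
  C≡C: 1 × 849 = 849
  C–C: 1 × 354 = 354
  C–H: 4 × 402 = 1608
  H–H: 2 × 428 = 856
  Σ(broken) = 3667 kJ
Bonds formed (products):
  C–C: 2 × 354 = 708
  C–H: 8 × 402 = 3216
  Σ(formed) = 3924 kJ
ΔH = Σ(broken) − Σ(formed) = 3667 − 3924 = −257 kJ
For 5× the reaction as written: 5 × (−257) = −1285 kJ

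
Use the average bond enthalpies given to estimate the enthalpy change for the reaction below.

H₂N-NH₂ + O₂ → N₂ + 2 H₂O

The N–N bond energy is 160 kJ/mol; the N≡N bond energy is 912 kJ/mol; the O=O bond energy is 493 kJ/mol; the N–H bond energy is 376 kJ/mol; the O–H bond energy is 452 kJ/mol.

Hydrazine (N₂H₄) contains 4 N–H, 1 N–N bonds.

ΔH ≈ −563 kJ

Bonds broken (reactants):
  N–H: 4 × 376 = 1504
  N–N: 1 × 160 = 160
  O=O: 1 × 493 = 493
  Σ(broken) = 2157 kJ
Bonds formed (products):
  N≡N: 1 × 912 = 912
  O–H: 4 × 452 = 1808
  Σ(formed) = 2720 kJ
ΔH = Σ(broken) − Σ(formed) = 2157 − 2720 = −563 kJ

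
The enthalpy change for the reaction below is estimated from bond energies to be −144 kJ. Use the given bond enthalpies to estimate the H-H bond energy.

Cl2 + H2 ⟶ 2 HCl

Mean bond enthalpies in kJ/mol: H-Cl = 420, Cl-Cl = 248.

D(H-H) ≈ 448 kJ/mol

Let D be the H-H bond energy.
Σ(broken) = 1×248 + 1×D = 248 + D
Σ(formed) = 2×420 = 840
ΔH = Σ(broken) − Σ(formed) = (248 + D) − (840) = −592 + D
Setting this equal to −144 kJ gives D = 448 kJ/mol.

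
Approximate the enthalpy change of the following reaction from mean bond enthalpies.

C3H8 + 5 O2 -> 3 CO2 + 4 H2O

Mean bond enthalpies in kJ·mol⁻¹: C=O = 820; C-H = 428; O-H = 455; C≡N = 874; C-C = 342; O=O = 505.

Bonds broken (reactants):
  C-C: 2 × 342 = 684
  C-H: 8 × 428 = 3424
  O=O: 5 × 505 = 2525
  Σ(broken) = 6633 kJ
Bonds formed (products):
  C=O: 6 × 820 = 4920
  O-H: 8 × 455 = 3640
  Σ(formed) = 8560 kJ
ΔH = Σ(broken) − Σ(formed) = 6633 − 8560 = −1927 kJ

ΔH ≈ −1927 kJ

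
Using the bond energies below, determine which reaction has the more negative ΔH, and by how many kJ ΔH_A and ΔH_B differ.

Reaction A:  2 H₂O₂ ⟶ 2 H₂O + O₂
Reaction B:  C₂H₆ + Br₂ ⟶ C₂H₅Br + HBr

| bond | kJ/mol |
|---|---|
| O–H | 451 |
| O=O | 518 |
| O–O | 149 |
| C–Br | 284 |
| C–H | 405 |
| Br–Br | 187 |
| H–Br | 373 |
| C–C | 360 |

Reaction A, by 155 kJ

Reaction A:
  Bonds broken (reactants):
    O–H: 4 × 451 = 1804
    O–O: 2 × 149 = 298
    Σ(broken) = 2102 kJ
  Bonds formed (products):
    O–H: 4 × 451 = 1804
    O=O: 1 × 518 = 518
    Σ(formed) = 2322 kJ
  ΔH_A = 2102 − 2322 = −220 kJ
Reaction B:
  Bonds broken (reactants):
    Br–Br: 1 × 187 = 187
    C–C: 1 × 360 = 360
    C–H: 6 × 405 = 2430
    Σ(broken) = 2977 kJ
  Bonds formed (products):
    C–Br: 1 × 284 = 284
    C–C: 1 × 360 = 360
    C–H: 5 × 405 = 2025
    H–Br: 1 × 373 = 373
    Σ(formed) = 3042 kJ
  ΔH_B = 2977 − 3042 = −65 kJ
ΔH_A − ΔH_B = −155 kJ, so reaction A has the more negative ΔH; |ΔH_A − ΔH_B| = 155 kJ.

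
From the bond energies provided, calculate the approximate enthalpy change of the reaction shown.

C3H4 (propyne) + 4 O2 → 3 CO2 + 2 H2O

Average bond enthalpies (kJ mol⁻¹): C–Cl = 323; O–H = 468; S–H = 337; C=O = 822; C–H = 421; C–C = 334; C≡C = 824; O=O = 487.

ΔH ≈ −2014 kJ

Bonds broken (reactants):
  C≡C: 1 × 824 = 824
  C–C: 1 × 334 = 334
  C–H: 4 × 421 = 1684
  O=O: 4 × 487 = 1948
  Σ(broken) = 4790 kJ
Bonds formed (products):
  C=O: 6 × 822 = 4932
  O–H: 4 × 468 = 1872
  Σ(formed) = 6804 kJ
ΔH = Σ(broken) − Σ(formed) = 4790 − 6804 = −2014 kJ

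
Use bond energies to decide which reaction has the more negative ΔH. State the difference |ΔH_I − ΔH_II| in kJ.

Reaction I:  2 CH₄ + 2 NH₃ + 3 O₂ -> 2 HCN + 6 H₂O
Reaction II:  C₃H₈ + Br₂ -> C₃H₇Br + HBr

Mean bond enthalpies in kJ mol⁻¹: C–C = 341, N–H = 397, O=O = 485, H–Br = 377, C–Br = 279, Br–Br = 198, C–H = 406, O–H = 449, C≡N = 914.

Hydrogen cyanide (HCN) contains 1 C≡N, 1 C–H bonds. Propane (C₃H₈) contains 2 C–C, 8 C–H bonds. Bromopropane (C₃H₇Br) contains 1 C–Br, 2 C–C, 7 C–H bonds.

Reaction I, by 891 kJ

Reaction I:
  Bonds broken (reactants):
    C–H: 8 × 406 = 3248
    N–H: 6 × 397 = 2382
    O=O: 3 × 485 = 1455
    Σ(broken) = 7085 kJ
  Bonds formed (products):
    C≡N: 2 × 914 = 1828
    C–H: 2 × 406 = 812
    O–H: 12 × 449 = 5388
    Σ(formed) = 8028 kJ
  ΔH_I = 7085 − 8028 = −943 kJ
Reaction II:
  Bonds broken (reactants):
    Br–Br: 1 × 198 = 198
    C–C: 2 × 341 = 682
    C–H: 8 × 406 = 3248
    Σ(broken) = 4128 kJ
  Bonds formed (products):
    C–Br: 1 × 279 = 279
    C–C: 2 × 341 = 682
    C–H: 7 × 406 = 2842
    H–Br: 1 × 377 = 377
    Σ(formed) = 4180 kJ
  ΔH_II = 4128 − 4180 = −52 kJ
ΔH_I − ΔH_II = −891 kJ, so reaction I has the more negative ΔH; |ΔH_I − ΔH_II| = 891 kJ.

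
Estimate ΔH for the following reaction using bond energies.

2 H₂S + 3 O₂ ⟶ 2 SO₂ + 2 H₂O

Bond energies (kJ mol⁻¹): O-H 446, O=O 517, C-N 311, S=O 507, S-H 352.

Bonds broken (reactants):
  O=O: 3 × 517 = 1551
  S-H: 4 × 352 = 1408
  Σ(broken) = 2959 kJ
Bonds formed (products):
  O-H: 4 × 446 = 1784
  S=O: 4 × 507 = 2028
  Σ(formed) = 3812 kJ
ΔH = Σ(broken) − Σ(formed) = 2959 − 3812 = −853 kJ

ΔH ≈ −853 kJ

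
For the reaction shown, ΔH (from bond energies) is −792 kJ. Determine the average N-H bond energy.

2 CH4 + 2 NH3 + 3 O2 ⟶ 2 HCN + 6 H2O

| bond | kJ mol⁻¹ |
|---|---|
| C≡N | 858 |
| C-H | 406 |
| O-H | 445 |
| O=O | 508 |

D(N-H) ≈ 384 kJ/mol

Let D be the N-H bond energy.
Σ(broken) = 8×406 + 6×D + 3×508 = 4772 + 6D
Σ(formed) = 2×858 + 2×406 + 12×445 = 7868
ΔH = Σ(broken) − Σ(formed) = (4772 + 6D) − (7868) = −3096 + 6D
Setting this equal to −792 kJ gives 6D = 2304, so D = 384 kJ/mol.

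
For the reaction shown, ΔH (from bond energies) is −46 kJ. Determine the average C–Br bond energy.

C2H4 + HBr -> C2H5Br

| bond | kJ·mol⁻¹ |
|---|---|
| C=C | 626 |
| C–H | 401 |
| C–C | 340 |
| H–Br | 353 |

D(C–Br) ≈ 284 kJ/mol

Let D be the C–Br bond energy.
Σ(broken) = 4×401 + 1×626 + 1×353 = 2583
Σ(formed) = 1×D + 1×340 + 5×401 = 2345 + D
ΔH = Σ(broken) − Σ(formed) = (2583) − (2345 + D) = +238 − D
Setting this equal to −46 kJ gives D = 284 kJ/mol.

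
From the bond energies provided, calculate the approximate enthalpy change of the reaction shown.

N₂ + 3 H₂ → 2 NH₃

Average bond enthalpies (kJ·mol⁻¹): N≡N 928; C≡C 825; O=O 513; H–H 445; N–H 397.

ΔH ≈ −119 kJ

Bonds broken (reactants):
  H–H: 3 × 445 = 1335
  N≡N: 1 × 928 = 928
  Σ(broken) = 2263 kJ
Bonds formed (products):
  N–H: 6 × 397 = 2382
  Σ(formed) = 2382 kJ
ΔH = Σ(broken) − Σ(formed) = 2263 − 2382 = −119 kJ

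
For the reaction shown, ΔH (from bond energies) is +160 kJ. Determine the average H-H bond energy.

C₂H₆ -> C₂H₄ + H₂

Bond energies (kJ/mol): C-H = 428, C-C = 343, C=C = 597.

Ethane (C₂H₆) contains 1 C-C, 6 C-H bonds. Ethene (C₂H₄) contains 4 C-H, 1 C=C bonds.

D(H-H) ≈ 442 kJ/mol

Let D be the H-H bond energy.
Σ(broken) = 1×343 + 6×428 = 2911
Σ(formed) = 4×428 + 1×597 + 1×D = 2309 + D
ΔH = Σ(broken) − Σ(formed) = (2911) − (2309 + D) = +602 − D
Setting this equal to +160 kJ gives D = 442 kJ/mol.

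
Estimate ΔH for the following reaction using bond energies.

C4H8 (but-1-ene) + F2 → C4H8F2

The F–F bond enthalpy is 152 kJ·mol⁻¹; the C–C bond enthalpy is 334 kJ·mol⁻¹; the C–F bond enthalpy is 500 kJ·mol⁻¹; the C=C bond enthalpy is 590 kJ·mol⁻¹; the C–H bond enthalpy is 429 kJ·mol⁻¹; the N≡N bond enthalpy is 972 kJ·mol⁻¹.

Bonds broken (reactants):
  C–C: 2 × 334 = 668
  C–H: 8 × 429 = 3432
  C=C: 1 × 590 = 590
  F–F: 1 × 152 = 152
  Σ(broken) = 4842 kJ
Bonds formed (products):
  C–C: 3 × 334 = 1002
  C–F: 2 × 500 = 1000
  C–H: 8 × 429 = 3432
  Σ(formed) = 5434 kJ
ΔH = Σ(broken) − Σ(formed) = 4842 − 5434 = −592 kJ

ΔH ≈ −592 kJ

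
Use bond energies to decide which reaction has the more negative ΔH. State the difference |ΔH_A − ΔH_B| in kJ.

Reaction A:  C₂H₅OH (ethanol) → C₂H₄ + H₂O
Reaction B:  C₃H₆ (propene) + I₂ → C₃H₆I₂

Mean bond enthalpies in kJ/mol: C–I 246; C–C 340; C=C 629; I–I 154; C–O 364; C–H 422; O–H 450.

Reaction B, by 96 kJ

Reaction A:
  Bonds broken (reactants):
    C–C: 1 × 340 = 340
    C–H: 5 × 422 = 2110
    C–O: 1 × 364 = 364
    O–H: 1 × 450 = 450
    Σ(broken) = 3264 kJ
  Bonds formed (products):
    C–H: 4 × 422 = 1688
    C=C: 1 × 629 = 629
    O–H: 2 × 450 = 900
    Σ(formed) = 3217 kJ
  ΔH_A = 3264 − 3217 = +47 kJ
Reaction B:
  Bonds broken (reactants):
    C–C: 1 × 340 = 340
    C–H: 6 × 422 = 2532
    C=C: 1 × 629 = 629
    I–I: 1 × 154 = 154
    Σ(broken) = 3655 kJ
  Bonds formed (products):
    C–C: 2 × 340 = 680
    C–H: 6 × 422 = 2532
    C–I: 2 × 246 = 492
    Σ(formed) = 3704 kJ
  ΔH_B = 3655 − 3704 = −49 kJ
ΔH_A − ΔH_B = +96 kJ, so reaction B has the more negative ΔH; |ΔH_A − ΔH_B| = 96 kJ.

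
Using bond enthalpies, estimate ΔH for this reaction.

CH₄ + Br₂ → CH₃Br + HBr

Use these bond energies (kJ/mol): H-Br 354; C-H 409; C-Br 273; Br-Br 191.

Bonds broken (reactants):
  Br-Br: 1 × 191 = 191
  C-H: 4 × 409 = 1636
  Σ(broken) = 1827 kJ
Bonds formed (products):
  C-Br: 1 × 273 = 273
  C-H: 3 × 409 = 1227
  H-Br: 1 × 354 = 354
  Σ(formed) = 1854 kJ
ΔH = Σ(broken) − Σ(formed) = 1827 − 1854 = −27 kJ

ΔH ≈ −27 kJ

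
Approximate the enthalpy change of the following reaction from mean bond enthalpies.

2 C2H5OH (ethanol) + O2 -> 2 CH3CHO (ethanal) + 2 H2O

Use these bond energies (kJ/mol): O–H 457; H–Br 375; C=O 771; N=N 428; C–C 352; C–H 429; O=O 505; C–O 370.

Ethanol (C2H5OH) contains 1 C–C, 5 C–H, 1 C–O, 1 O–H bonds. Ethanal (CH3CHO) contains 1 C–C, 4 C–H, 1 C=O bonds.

Bonds broken (reactants):
  C–C: 2 × 352 = 704
  C–H: 10 × 429 = 4290
  C–O: 2 × 370 = 740
  O–H: 2 × 457 = 914
  O=O: 1 × 505 = 505
  Σ(broken) = 7153 kJ
Bonds formed (products):
  C–C: 2 × 352 = 704
  C–H: 8 × 429 = 3432
  C=O: 2 × 771 = 1542
  O–H: 4 × 457 = 1828
  Σ(formed) = 7506 kJ
ΔH = Σ(broken) − Σ(formed) = 7153 − 7506 = −353 kJ

ΔH ≈ −353 kJ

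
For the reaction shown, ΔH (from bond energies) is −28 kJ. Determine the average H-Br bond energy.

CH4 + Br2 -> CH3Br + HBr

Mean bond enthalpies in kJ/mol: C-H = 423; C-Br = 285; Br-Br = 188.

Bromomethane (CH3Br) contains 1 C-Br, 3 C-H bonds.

Let D be the H-Br bond energy.
Σ(broken) = 1×188 + 4×423 = 1880
Σ(formed) = 1×285 + 3×423 + 1×D = 1554 + D
ΔH = Σ(broken) − Σ(formed) = (1880) − (1554 + D) = +326 − D
Setting this equal to −28 kJ gives D = 354 kJ/mol.

D(H-Br) ≈ 354 kJ/mol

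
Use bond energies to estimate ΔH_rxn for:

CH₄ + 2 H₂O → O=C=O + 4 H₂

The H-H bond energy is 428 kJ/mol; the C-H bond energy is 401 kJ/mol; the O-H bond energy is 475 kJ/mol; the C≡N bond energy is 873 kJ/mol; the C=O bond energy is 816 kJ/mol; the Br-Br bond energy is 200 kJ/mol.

ΔH ≈ +160 kJ

Bonds broken (reactants):
  C-H: 4 × 401 = 1604
  O-H: 4 × 475 = 1900
  Σ(broken) = 3504 kJ
Bonds formed (products):
  C=O: 2 × 816 = 1632
  H-H: 4 × 428 = 1712
  Σ(formed) = 3344 kJ
ΔH = Σ(broken) − Σ(formed) = 3504 − 3344 = +160 kJ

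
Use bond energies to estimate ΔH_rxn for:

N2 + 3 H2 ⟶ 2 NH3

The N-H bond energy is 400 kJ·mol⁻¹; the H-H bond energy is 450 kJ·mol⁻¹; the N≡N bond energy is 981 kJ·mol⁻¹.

ΔH ≈ −69 kJ

Bonds broken (reactants):
  H-H: 3 × 450 = 1350
  N≡N: 1 × 981 = 981
  Σ(broken) = 2331 kJ
Bonds formed (products):
  N-H: 6 × 400 = 2400
  Σ(formed) = 2400 kJ
ΔH = Σ(broken) − Σ(formed) = 2331 − 2400 = −69 kJ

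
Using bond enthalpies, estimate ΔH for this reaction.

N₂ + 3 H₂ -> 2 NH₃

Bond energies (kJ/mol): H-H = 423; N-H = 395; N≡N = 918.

Bonds broken (reactants):
  H-H: 3 × 423 = 1269
  N≡N: 1 × 918 = 918
  Σ(broken) = 2187 kJ
Bonds formed (products):
  N-H: 6 × 395 = 2370
  Σ(formed) = 2370 kJ
ΔH = Σ(broken) − Σ(formed) = 2187 − 2370 = −183 kJ

ΔH ≈ −183 kJ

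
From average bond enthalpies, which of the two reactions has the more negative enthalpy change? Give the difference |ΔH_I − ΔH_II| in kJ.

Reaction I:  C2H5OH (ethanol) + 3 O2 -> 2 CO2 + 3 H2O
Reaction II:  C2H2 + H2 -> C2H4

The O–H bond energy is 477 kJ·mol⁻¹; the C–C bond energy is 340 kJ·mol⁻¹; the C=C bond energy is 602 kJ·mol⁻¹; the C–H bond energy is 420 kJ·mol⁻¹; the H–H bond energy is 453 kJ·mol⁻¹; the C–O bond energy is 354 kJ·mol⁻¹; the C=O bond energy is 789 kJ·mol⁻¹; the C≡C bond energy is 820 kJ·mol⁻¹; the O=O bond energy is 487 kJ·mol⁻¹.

Reaction I:
  Bonds broken (reactants):
    C–C: 1 × 340 = 340
    C–H: 5 × 420 = 2100
    C–O: 1 × 354 = 354
    O–H: 1 × 477 = 477
    O=O: 3 × 487 = 1461
    Σ(broken) = 4732 kJ
  Bonds formed (products):
    C=O: 4 × 789 = 3156
    O–H: 6 × 477 = 2862
    Σ(formed) = 6018 kJ
  ΔH_I = 4732 − 6018 = −1286 kJ
Reaction II:
  Bonds broken (reactants):
    C≡C: 1 × 820 = 820
    C–H: 2 × 420 = 840
    H–H: 1 × 453 = 453
    Σ(broken) = 2113 kJ
  Bonds formed (products):
    C–H: 4 × 420 = 1680
    C=C: 1 × 602 = 602
    Σ(formed) = 2282 kJ
  ΔH_II = 2113 − 2282 = −169 kJ
ΔH_I − ΔH_II = −1117 kJ, so reaction I has the more negative ΔH; |ΔH_I − ΔH_II| = 1117 kJ.

Reaction I, by 1117 kJ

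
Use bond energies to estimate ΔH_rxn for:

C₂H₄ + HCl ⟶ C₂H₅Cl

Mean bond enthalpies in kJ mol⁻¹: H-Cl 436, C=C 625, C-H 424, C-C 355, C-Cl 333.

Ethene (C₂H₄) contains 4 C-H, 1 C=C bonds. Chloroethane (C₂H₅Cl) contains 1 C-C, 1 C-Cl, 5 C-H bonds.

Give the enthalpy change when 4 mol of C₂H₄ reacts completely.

ΔH = −204 kJ

Bonds broken (reactants):
  C-H: 4 × 424 = 1696
  C=C: 1 × 625 = 625
  H-Cl: 1 × 436 = 436
  Σ(broken) = 2757 kJ
Bonds formed (products):
  C-C: 1 × 355 = 355
  C-Cl: 1 × 333 = 333
  C-H: 5 × 424 = 2120
  Σ(formed) = 2808 kJ
ΔH = Σ(broken) − Σ(formed) = 2757 − 2808 = −51 kJ
For 4× the reaction as written: 4 × (−51) = −204 kJ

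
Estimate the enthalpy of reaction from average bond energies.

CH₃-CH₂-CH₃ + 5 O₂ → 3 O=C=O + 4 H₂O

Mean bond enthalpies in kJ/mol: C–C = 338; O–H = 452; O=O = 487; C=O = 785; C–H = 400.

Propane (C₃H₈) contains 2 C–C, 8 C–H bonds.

Bonds broken (reactants):
  C–C: 2 × 338 = 676
  C–H: 8 × 400 = 3200
  O=O: 5 × 487 = 2435
  Σ(broken) = 6311 kJ
Bonds formed (products):
  C=O: 6 × 785 = 4710
  O–H: 8 × 452 = 3616
  Σ(formed) = 8326 kJ
ΔH = Σ(broken) − Σ(formed) = 6311 − 8326 = −2015 kJ

ΔH ≈ −2015 kJ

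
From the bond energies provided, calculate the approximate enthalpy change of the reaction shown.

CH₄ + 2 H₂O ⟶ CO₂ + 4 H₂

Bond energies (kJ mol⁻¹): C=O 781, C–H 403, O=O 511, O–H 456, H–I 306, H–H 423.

ΔH ≈ +182 kJ

Bonds broken (reactants):
  C–H: 4 × 403 = 1612
  O–H: 4 × 456 = 1824
  Σ(broken) = 3436 kJ
Bonds formed (products):
  C=O: 2 × 781 = 1562
  H–H: 4 × 423 = 1692
  Σ(formed) = 3254 kJ
ΔH = Σ(broken) − Σ(formed) = 3436 − 3254 = +182 kJ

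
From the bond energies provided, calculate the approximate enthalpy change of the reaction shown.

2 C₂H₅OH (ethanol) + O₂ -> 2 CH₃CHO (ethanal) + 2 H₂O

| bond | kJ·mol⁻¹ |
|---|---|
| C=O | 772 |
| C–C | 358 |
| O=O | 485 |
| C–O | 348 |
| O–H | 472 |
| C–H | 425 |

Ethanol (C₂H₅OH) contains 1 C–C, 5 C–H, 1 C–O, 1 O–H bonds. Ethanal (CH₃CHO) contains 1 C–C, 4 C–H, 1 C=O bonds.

Bonds broken (reactants):
  C–C: 2 × 358 = 716
  C–H: 10 × 425 = 4250
  C–O: 2 × 348 = 696
  O–H: 2 × 472 = 944
  O=O: 1 × 485 = 485
  Σ(broken) = 7091 kJ
Bonds formed (products):
  C–C: 2 × 358 = 716
  C–H: 8 × 425 = 3400
  C=O: 2 × 772 = 1544
  O–H: 4 × 472 = 1888
  Σ(formed) = 7548 kJ
ΔH = Σ(broken) − Σ(formed) = 7091 − 7548 = −457 kJ

ΔH ≈ −457 kJ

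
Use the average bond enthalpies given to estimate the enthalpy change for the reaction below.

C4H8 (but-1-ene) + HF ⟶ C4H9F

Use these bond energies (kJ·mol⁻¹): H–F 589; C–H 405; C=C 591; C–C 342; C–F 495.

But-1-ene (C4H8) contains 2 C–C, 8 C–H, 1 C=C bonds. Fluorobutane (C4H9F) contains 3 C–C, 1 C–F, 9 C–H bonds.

ΔH ≈ −62 kJ

Bonds broken (reactants):
  C–C: 2 × 342 = 684
  C–H: 8 × 405 = 3240
  C=C: 1 × 591 = 591
  H–F: 1 × 589 = 589
  Σ(broken) = 5104 kJ
Bonds formed (products):
  C–C: 3 × 342 = 1026
  C–F: 1 × 495 = 495
  C–H: 9 × 405 = 3645
  Σ(formed) = 5166 kJ
ΔH = Σ(broken) − Σ(formed) = 5104 − 5166 = −62 kJ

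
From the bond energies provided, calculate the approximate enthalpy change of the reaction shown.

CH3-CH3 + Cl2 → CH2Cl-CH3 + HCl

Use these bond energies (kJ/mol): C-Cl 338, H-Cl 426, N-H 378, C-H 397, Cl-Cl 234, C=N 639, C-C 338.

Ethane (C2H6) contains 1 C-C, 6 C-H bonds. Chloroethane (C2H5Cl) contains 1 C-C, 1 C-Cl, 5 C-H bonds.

Bonds broken (reactants):
  C-C: 1 × 338 = 338
  C-H: 6 × 397 = 2382
  Cl-Cl: 1 × 234 = 234
  Σ(broken) = 2954 kJ
Bonds formed (products):
  C-C: 1 × 338 = 338
  C-Cl: 1 × 338 = 338
  C-H: 5 × 397 = 1985
  H-Cl: 1 × 426 = 426
  Σ(formed) = 3087 kJ
ΔH = Σ(broken) − Σ(formed) = 2954 − 3087 = −133 kJ

ΔH ≈ −133 kJ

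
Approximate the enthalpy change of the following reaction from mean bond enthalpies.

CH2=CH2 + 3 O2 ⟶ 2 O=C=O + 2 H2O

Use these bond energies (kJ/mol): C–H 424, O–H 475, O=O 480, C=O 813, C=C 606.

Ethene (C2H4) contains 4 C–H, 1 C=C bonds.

Bonds broken (reactants):
  C–H: 4 × 424 = 1696
  C=C: 1 × 606 = 606
  O=O: 3 × 480 = 1440
  Σ(broken) = 3742 kJ
Bonds formed (products):
  C=O: 4 × 813 = 3252
  O–H: 4 × 475 = 1900
  Σ(formed) = 5152 kJ
ΔH = Σ(broken) − Σ(formed) = 3742 − 5152 = −1410 kJ

ΔH ≈ −1410 kJ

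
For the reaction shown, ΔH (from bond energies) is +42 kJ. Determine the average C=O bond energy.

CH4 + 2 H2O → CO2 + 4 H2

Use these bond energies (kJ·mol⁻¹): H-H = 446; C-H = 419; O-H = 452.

Let D be the C=O bond energy.
Σ(broken) = 4×419 + 4×452 = 3484
Σ(formed) = 2×D + 4×446 = 1784 + 2D
ΔH = Σ(broken) − Σ(formed) = (3484) − (1784 + 2D) = +1700 − 2D
Setting this equal to +42 kJ gives 2D = 1658, so D = 829 kJ/mol.

D(C=O) ≈ 829 kJ/mol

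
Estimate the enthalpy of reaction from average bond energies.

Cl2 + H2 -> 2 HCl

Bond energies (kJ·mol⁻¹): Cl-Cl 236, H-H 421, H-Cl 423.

Bonds broken (reactants):
  Cl-Cl: 1 × 236 = 236
  H-H: 1 × 421 = 421
  Σ(broken) = 657 kJ
Bonds formed (products):
  H-Cl: 2 × 423 = 846
  Σ(formed) = 846 kJ
ΔH = Σ(broken) − Σ(formed) = 657 − 846 = −189 kJ

ΔH ≈ −189 kJ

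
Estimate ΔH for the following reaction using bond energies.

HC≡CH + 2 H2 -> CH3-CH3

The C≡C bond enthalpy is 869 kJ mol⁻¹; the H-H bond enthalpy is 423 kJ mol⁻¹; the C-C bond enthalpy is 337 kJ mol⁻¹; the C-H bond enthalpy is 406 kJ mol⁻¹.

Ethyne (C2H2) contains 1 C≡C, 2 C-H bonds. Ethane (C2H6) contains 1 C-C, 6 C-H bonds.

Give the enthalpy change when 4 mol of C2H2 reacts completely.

ΔH = −984 kJ

Bonds broken (reactants):
  C≡C: 1 × 869 = 869
  C-H: 2 × 406 = 812
  H-H: 2 × 423 = 846
  Σ(broken) = 2527 kJ
Bonds formed (products):
  C-C: 1 × 337 = 337
  C-H: 6 × 406 = 2436
  Σ(formed) = 2773 kJ
ΔH = Σ(broken) − Σ(formed) = 2527 − 2773 = −246 kJ
For 4× the reaction as written: 4 × (−246) = −984 kJ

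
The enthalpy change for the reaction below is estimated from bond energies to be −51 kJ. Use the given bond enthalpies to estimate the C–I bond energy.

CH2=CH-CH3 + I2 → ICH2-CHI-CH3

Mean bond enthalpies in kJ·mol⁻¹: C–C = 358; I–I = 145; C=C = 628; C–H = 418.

Let D be the C–I bond energy.
Σ(broken) = 1×358 + 6×418 + 1×628 + 1×145 = 3639
Σ(formed) = 2×358 + 6×418 + 2×D = 3224 + 2D
ΔH = Σ(broken) − Σ(formed) = (3639) − (3224 + 2D) = +415 − 2D
Setting this equal to −51 kJ gives 2D = 466, so D = 233 kJ/mol.

D(C–I) ≈ 233 kJ/mol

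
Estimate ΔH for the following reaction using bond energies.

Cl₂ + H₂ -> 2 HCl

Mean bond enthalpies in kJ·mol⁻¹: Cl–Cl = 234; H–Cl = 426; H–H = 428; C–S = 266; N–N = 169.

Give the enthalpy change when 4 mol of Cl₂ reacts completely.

ΔH = −760 kJ

Bonds broken (reactants):
  Cl–Cl: 1 × 234 = 234
  H–H: 1 × 428 = 428
  Σ(broken) = 662 kJ
Bonds formed (products):
  H–Cl: 2 × 426 = 852
  Σ(formed) = 852 kJ
ΔH = Σ(broken) − Σ(formed) = 662 − 852 = −190 kJ
For 4× the reaction as written: 4 × (−190) = −760 kJ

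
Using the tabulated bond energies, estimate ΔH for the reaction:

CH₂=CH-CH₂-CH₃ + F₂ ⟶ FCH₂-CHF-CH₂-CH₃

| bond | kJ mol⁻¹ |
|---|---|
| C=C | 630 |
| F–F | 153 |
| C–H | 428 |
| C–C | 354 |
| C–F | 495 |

Bonds broken (reactants):
  C–C: 2 × 354 = 708
  C–H: 8 × 428 = 3424
  C=C: 1 × 630 = 630
  F–F: 1 × 153 = 153
  Σ(broken) = 4915 kJ
Bonds formed (products):
  C–C: 3 × 354 = 1062
  C–F: 2 × 495 = 990
  C–H: 8 × 428 = 3424
  Σ(formed) = 5476 kJ
ΔH = Σ(broken) − Σ(formed) = 4915 − 5476 = −561 kJ

ΔH ≈ −561 kJ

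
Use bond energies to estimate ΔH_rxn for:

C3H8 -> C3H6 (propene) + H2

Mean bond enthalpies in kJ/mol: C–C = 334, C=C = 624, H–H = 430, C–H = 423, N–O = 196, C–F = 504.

Bonds broken (reactants):
  C–C: 2 × 334 = 668
  C–H: 8 × 423 = 3384
  Σ(broken) = 4052 kJ
Bonds formed (products):
  C–C: 1 × 334 = 334
  C–H: 6 × 423 = 2538
  C=C: 1 × 624 = 624
  H–H: 1 × 430 = 430
  Σ(formed) = 3926 kJ
ΔH = Σ(broken) − Σ(formed) = 4052 − 3926 = +126 kJ

ΔH ≈ +126 kJ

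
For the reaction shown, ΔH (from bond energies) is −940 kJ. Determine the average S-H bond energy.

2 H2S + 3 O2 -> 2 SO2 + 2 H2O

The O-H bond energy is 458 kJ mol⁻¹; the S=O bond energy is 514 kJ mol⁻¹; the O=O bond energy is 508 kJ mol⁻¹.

D(S-H) ≈ 356 kJ/mol

Let D be the S-H bond energy.
Σ(broken) = 3×508 + 4×D = 1524 + 4D
Σ(formed) = 4×458 + 4×514 = 3888
ΔH = Σ(broken) − Σ(formed) = (1524 + 4D) − (3888) = −2364 + 4D
Setting this equal to −940 kJ gives 4D = 1424, so D = 356 kJ/mol.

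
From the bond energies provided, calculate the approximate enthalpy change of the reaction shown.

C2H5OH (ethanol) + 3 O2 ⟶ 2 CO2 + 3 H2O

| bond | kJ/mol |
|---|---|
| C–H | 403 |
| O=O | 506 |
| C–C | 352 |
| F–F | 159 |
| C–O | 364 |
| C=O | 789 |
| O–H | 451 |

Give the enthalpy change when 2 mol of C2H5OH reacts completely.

Bonds broken (reactants):
  C–C: 1 × 352 = 352
  C–H: 5 × 403 = 2015
  C–O: 1 × 364 = 364
  O–H: 1 × 451 = 451
  O=O: 3 × 506 = 1518
  Σ(broken) = 4700 kJ
Bonds formed (products):
  C=O: 4 × 789 = 3156
  O–H: 6 × 451 = 2706
  Σ(formed) = 5862 kJ
ΔH = Σ(broken) − Σ(formed) = 4700 − 5862 = −1162 kJ
For 2× the reaction as written: 2 × (−1162) = −2324 kJ

ΔH = −2324 kJ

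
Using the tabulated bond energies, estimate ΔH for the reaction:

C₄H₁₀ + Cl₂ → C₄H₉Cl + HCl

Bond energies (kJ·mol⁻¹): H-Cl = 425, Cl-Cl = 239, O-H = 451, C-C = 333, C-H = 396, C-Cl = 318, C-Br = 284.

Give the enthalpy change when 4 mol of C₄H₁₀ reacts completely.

Bonds broken (reactants):
  C-C: 3 × 333 = 999
  C-H: 10 × 396 = 3960
  Cl-Cl: 1 × 239 = 239
  Σ(broken) = 5198 kJ
Bonds formed (products):
  C-C: 3 × 333 = 999
  C-Cl: 1 × 318 = 318
  C-H: 9 × 396 = 3564
  H-Cl: 1 × 425 = 425
  Σ(formed) = 5306 kJ
ΔH = Σ(broken) − Σ(formed) = 5198 − 5306 = −108 kJ
For 4× the reaction as written: 4 × (−108) = −432 kJ

ΔH = −432 kJ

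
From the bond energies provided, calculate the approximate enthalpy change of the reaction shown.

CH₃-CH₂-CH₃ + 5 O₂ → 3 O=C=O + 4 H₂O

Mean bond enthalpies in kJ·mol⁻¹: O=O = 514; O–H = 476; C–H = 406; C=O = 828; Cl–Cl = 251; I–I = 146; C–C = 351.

Bonds broken (reactants):
  C–C: 2 × 351 = 702
  C–H: 8 × 406 = 3248
  O=O: 5 × 514 = 2570
  Σ(broken) = 6520 kJ
Bonds formed (products):
  C=O: 6 × 828 = 4968
  O–H: 8 × 476 = 3808
  Σ(formed) = 8776 kJ
ΔH = Σ(broken) − Σ(formed) = 6520 − 8776 = −2256 kJ

ΔH ≈ −2256 kJ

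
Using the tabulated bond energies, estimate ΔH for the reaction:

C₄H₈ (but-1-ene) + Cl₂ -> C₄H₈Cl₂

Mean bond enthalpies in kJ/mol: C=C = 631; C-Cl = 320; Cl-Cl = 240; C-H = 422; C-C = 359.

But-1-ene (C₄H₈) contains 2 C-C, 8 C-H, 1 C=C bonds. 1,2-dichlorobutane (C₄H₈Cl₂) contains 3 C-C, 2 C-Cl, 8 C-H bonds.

ΔH ≈ −128 kJ

Bonds broken (reactants):
  C-C: 2 × 359 = 718
  C-H: 8 × 422 = 3376
  C=C: 1 × 631 = 631
  Cl-Cl: 1 × 240 = 240
  Σ(broken) = 4965 kJ
Bonds formed (products):
  C-C: 3 × 359 = 1077
  C-Cl: 2 × 320 = 640
  C-H: 8 × 422 = 3376
  Σ(formed) = 5093 kJ
ΔH = Σ(broken) − Σ(formed) = 4965 − 5093 = −128 kJ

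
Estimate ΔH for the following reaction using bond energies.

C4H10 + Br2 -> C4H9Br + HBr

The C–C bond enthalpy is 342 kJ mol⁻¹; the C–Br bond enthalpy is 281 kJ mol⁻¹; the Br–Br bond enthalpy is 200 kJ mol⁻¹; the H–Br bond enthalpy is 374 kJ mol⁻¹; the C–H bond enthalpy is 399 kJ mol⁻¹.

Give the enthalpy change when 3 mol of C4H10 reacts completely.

ΔH = −168 kJ

Bonds broken (reactants):
  Br–Br: 1 × 200 = 200
  C–C: 3 × 342 = 1026
  C–H: 10 × 399 = 3990
  Σ(broken) = 5216 kJ
Bonds formed (products):
  C–Br: 1 × 281 = 281
  C–C: 3 × 342 = 1026
  C–H: 9 × 399 = 3591
  H–Br: 1 × 374 = 374
  Σ(formed) = 5272 kJ
ΔH = Σ(broken) − Σ(formed) = 5216 − 5272 = −56 kJ
For 3× the reaction as written: 3 × (−56) = −168 kJ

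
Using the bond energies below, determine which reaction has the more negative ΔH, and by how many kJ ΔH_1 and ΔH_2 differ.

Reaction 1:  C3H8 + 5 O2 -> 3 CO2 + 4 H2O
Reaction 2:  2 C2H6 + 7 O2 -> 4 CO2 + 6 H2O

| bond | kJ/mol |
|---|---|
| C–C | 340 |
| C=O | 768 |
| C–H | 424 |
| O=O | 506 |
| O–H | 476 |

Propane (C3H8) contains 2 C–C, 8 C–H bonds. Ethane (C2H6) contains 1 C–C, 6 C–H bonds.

Reaction 1:
  Bonds broken (reactants):
    C–C: 2 × 340 = 680
    C–H: 8 × 424 = 3392
    O=O: 5 × 506 = 2530
    Σ(broken) = 6602 kJ
  Bonds formed (products):
    C=O: 6 × 768 = 4608
    O–H: 8 × 476 = 3808
    Σ(formed) = 8416 kJ
  ΔH_1 = 6602 − 8416 = −1814 kJ
Reaction 2:
  Bonds broken (reactants):
    C–C: 2 × 340 = 680
    C–H: 12 × 424 = 5088
    O=O: 7 × 506 = 3542
    Σ(broken) = 9310 kJ
  Bonds formed (products):
    C=O: 8 × 768 = 6144
    O–H: 12 × 476 = 5712
    Σ(formed) = 11856 kJ
  ΔH_2 = 9310 − 11856 = −2546 kJ
ΔH_1 − ΔH_2 = +732 kJ, so reaction 2 has the more negative ΔH; |ΔH_1 − ΔH_2| = 732 kJ.

Reaction 2, by 732 kJ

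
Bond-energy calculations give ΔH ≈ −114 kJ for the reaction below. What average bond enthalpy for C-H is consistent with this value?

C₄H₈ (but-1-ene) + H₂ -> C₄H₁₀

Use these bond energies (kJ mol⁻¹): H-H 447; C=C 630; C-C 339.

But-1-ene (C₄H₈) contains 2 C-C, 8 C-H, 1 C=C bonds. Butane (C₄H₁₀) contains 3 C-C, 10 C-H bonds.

Let D be the C-H bond energy.
Σ(broken) = 2×339 + 8×D + 1×630 + 1×447 = 1755 + 8D
Σ(formed) = 3×339 + 10×D = 1017 + 10D
ΔH = Σ(broken) − Σ(formed) = (1755 + 8D) − (1017 + 10D) = +738 − 2D
Setting this equal to −114 kJ gives 2D = 852, so D = 426 kJ/mol.

D(C-H) ≈ 426 kJ/mol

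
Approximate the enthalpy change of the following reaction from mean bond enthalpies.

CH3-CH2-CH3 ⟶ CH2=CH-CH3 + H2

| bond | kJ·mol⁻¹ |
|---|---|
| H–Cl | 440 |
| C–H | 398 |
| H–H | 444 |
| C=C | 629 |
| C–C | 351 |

ΔH ≈ +74 kJ

Bonds broken (reactants):
  C–C: 2 × 351 = 702
  C–H: 8 × 398 = 3184
  Σ(broken) = 3886 kJ
Bonds formed (products):
  C–C: 1 × 351 = 351
  C–H: 6 × 398 = 2388
  C=C: 1 × 629 = 629
  H–H: 1 × 444 = 444
  Σ(formed) = 3812 kJ
ΔH = Σ(broken) − Σ(formed) = 3886 − 3812 = +74 kJ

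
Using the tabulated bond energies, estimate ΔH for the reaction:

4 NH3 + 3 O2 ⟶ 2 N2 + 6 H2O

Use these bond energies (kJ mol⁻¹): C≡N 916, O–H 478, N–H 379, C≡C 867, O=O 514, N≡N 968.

ΔH ≈ −1582 kJ

Bonds broken (reactants):
  N–H: 12 × 379 = 4548
  O=O: 3 × 514 = 1542
  Σ(broken) = 6090 kJ
Bonds formed (products):
  N≡N: 2 × 968 = 1936
  O–H: 12 × 478 = 5736
  Σ(formed) = 7672 kJ
ΔH = Σ(broken) − Σ(formed) = 6090 − 7672 = −1582 kJ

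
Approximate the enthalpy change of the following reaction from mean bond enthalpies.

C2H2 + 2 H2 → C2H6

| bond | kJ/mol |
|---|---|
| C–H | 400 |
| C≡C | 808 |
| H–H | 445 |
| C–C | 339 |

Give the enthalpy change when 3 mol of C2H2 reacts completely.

ΔH = −723 kJ

Bonds broken (reactants):
  C≡C: 1 × 808 = 808
  C–H: 2 × 400 = 800
  H–H: 2 × 445 = 890
  Σ(broken) = 2498 kJ
Bonds formed (products):
  C–C: 1 × 339 = 339
  C–H: 6 × 400 = 2400
  Σ(formed) = 2739 kJ
ΔH = Σ(broken) − Σ(formed) = 2498 − 2739 = −241 kJ
For 3× the reaction as written: 3 × (−241) = −723 kJ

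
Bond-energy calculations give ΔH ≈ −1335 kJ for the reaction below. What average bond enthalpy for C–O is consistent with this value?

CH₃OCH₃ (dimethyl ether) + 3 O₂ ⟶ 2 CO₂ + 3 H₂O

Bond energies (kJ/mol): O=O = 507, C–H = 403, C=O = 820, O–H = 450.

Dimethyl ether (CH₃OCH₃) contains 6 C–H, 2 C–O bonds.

D(C–O) ≈ 353 kJ/mol

Let D be the C–O bond energy.
Σ(broken) = 6×403 + 2×D + 3×507 = 3939 + 2D
Σ(formed) = 4×820 + 6×450 = 5980
ΔH = Σ(broken) − Σ(formed) = (3939 + 2D) − (5980) = −2041 + 2D
Setting this equal to −1335 kJ gives 2D = 706, so D = 353 kJ/mol.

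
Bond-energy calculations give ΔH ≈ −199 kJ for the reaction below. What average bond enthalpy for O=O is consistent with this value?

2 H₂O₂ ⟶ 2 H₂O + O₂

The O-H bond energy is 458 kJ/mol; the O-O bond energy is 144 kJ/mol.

D(O=O) ≈ 487 kJ/mol

Let D be the O=O bond energy.
Σ(broken) = 4×458 + 2×144 = 2120
Σ(formed) = 4×458 + 1×D = 1832 + D
ΔH = Σ(broken) − Σ(formed) = (2120) − (1832 + D) = +288 − D
Setting this equal to −199 kJ gives D = 487 kJ/mol.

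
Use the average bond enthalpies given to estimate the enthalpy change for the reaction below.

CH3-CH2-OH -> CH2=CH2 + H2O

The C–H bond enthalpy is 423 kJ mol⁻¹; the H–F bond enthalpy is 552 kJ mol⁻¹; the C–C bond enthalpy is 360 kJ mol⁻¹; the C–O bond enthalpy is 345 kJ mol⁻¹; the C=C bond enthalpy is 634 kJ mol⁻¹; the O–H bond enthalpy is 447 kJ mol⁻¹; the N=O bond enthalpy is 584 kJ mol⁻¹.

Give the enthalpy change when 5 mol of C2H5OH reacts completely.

ΔH = +235 kJ

Bonds broken (reactants):
  C–C: 1 × 360 = 360
  C–H: 5 × 423 = 2115
  C–O: 1 × 345 = 345
  O–H: 1 × 447 = 447
  Σ(broken) = 3267 kJ
Bonds formed (products):
  C–H: 4 × 423 = 1692
  C=C: 1 × 634 = 634
  O–H: 2 × 447 = 894
  Σ(formed) = 3220 kJ
ΔH = Σ(broken) − Σ(formed) = 3267 − 3220 = +47 kJ
For 5× the reaction as written: 5 × (+47) = +235 kJ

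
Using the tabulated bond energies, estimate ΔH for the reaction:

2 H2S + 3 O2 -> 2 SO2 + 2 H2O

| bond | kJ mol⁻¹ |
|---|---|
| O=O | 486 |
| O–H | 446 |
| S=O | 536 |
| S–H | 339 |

ΔH ≈ −1114 kJ

Bonds broken (reactants):
  O=O: 3 × 486 = 1458
  S–H: 4 × 339 = 1356
  Σ(broken) = 2814 kJ
Bonds formed (products):
  O–H: 4 × 446 = 1784
  S=O: 4 × 536 = 2144
  Σ(formed) = 3928 kJ
ΔH = Σ(broken) − Σ(formed) = 2814 − 3928 = −1114 kJ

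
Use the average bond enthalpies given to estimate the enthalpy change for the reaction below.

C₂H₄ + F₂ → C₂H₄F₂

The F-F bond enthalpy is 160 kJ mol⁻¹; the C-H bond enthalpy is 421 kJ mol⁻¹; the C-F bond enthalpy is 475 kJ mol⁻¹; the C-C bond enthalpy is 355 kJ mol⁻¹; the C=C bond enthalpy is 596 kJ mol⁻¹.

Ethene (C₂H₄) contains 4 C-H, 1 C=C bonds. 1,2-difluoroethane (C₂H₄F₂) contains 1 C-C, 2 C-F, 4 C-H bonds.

Bonds broken (reactants):
  C-H: 4 × 421 = 1684
  C=C: 1 × 596 = 596
  F-F: 1 × 160 = 160
  Σ(broken) = 2440 kJ
Bonds formed (products):
  C-C: 1 × 355 = 355
  C-F: 2 × 475 = 950
  C-H: 4 × 421 = 1684
  Σ(formed) = 2989 kJ
ΔH = Σ(broken) − Σ(formed) = 2440 − 2989 = −549 kJ

ΔH ≈ −549 kJ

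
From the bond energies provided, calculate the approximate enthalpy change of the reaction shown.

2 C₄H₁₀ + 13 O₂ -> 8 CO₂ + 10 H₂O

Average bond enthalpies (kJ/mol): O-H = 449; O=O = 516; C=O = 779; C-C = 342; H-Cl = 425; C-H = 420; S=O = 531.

ΔH ≈ −4284 kJ

Bonds broken (reactants):
  C-C: 6 × 342 = 2052
  C-H: 20 × 420 = 8400
  O=O: 13 × 516 = 6708
  Σ(broken) = 17160 kJ
Bonds formed (products):
  C=O: 16 × 779 = 12464
  O-H: 20 × 449 = 8980
  Σ(formed) = 21444 kJ
ΔH = Σ(broken) − Σ(formed) = 17160 − 21444 = −4284 kJ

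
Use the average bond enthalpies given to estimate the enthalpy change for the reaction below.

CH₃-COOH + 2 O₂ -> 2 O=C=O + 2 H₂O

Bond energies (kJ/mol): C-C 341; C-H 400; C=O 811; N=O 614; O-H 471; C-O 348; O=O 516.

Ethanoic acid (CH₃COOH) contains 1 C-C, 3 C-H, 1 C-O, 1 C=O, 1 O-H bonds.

ΔH ≈ −925 kJ

Bonds broken (reactants):
  C-C: 1 × 341 = 341
  C-H: 3 × 400 = 1200
  C-O: 1 × 348 = 348
  C=O: 1 × 811 = 811
  O-H: 1 × 471 = 471
  O=O: 2 × 516 = 1032
  Σ(broken) = 4203 kJ
Bonds formed (products):
  C=O: 4 × 811 = 3244
  O-H: 4 × 471 = 1884
  Σ(formed) = 5128 kJ
ΔH = Σ(broken) − Σ(formed) = 4203 − 5128 = −925 kJ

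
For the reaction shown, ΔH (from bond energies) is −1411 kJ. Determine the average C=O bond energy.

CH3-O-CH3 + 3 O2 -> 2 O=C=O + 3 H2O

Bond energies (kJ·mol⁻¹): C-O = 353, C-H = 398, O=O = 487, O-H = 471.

D(C=O) ≈ 785 kJ/mol

Let D be the C=O bond energy.
Σ(broken) = 6×398 + 2×353 + 3×487 = 4555
Σ(formed) = 4×D + 6×471 = 2826 + 4D
ΔH = Σ(broken) − Σ(formed) = (4555) − (2826 + 4D) = +1729 − 4D
Setting this equal to −1411 kJ gives 4D = 3140, so D = 785 kJ/mol.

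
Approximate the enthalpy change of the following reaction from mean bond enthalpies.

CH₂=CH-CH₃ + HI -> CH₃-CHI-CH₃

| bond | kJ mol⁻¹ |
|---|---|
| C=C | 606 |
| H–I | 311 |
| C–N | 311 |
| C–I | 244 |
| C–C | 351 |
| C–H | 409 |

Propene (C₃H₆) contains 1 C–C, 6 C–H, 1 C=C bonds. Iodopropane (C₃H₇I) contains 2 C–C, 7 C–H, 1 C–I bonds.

Bonds broken (reactants):
  C–C: 1 × 351 = 351
  C–H: 6 × 409 = 2454
  C=C: 1 × 606 = 606
  H–I: 1 × 311 = 311
  Σ(broken) = 3722 kJ
Bonds formed (products):
  C–C: 2 × 351 = 702
  C–H: 7 × 409 = 2863
  C–I: 1 × 244 = 244
  Σ(formed) = 3809 kJ
ΔH = Σ(broken) − Σ(formed) = 3722 − 3809 = −87 kJ

ΔH ≈ −87 kJ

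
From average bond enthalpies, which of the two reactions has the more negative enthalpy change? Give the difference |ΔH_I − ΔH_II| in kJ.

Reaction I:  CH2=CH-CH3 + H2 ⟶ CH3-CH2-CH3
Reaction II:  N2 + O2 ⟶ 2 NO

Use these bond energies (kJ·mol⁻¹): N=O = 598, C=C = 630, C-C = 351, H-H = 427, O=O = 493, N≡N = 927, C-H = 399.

Reaction I, by 316 kJ

Reaction I:
  Bonds broken (reactants):
    C-C: 1 × 351 = 351
    C-H: 6 × 399 = 2394
    C=C: 1 × 630 = 630
    H-H: 1 × 427 = 427
    Σ(broken) = 3802 kJ
  Bonds formed (products):
    C-C: 2 × 351 = 702
    C-H: 8 × 399 = 3192
    Σ(formed) = 3894 kJ
  ΔH_I = 3802 − 3894 = −92 kJ
Reaction II:
  Bonds broken (reactants):
    N≡N: 1 × 927 = 927
    O=O: 1 × 493 = 493
    Σ(broken) = 1420 kJ
  Bonds formed (products):
    N=O: 2 × 598 = 1196
    Σ(formed) = 1196 kJ
  ΔH_II = 1420 − 1196 = +224 kJ
ΔH_I − ΔH_II = −316 kJ, so reaction I has the more negative ΔH; |ΔH_I − ΔH_II| = 316 kJ.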